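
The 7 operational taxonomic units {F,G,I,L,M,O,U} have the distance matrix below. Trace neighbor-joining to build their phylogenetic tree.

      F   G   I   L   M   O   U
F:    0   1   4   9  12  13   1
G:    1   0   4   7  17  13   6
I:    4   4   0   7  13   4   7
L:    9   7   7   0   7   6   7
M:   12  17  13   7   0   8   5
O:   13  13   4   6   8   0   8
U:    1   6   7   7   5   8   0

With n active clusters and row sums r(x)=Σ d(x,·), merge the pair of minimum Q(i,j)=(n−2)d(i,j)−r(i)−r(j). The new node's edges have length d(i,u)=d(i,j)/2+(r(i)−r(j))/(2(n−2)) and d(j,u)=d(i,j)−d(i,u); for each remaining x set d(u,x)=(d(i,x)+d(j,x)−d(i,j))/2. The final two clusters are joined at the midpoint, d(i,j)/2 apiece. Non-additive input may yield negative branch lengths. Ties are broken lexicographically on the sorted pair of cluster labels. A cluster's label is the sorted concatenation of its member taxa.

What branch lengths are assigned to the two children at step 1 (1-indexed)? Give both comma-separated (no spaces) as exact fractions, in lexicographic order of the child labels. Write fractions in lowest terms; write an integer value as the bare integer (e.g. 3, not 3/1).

1. join F+G (d=1, Q=-83) ⇒ FG; edges |F|=-3/10, |G|=13/10
  updated: d(FG,I)=7/2, d(FG,L)=15/2, d(FG,M)=14, d(FG,O)=25/2, d(FG,U)=3
2. join FG+I (d=7/2, Q=-61) ⇒ FGI; edges |FG|=5/2, |I|=1
  updated: d(FGI,L)=11/2, d(FGI,M)=47/4, d(FGI,O)=13/2, d(FGI,U)=13/4
3. join FGI+U (d=13/4, Q=-81/2) ⇒ FGIU; edges |FGI|=9/4, |U|=1
  updated: d(FGIU,L)=37/8, d(FGIU,M)=27/4, d(FGIU,O)=45/8
4. join FGIU+L (d=37/8, Q=-203/8) ⇒ FGILU; edges |FGIU|=69/32, |L|=79/32
  updated: d(FGILU,M)=73/16, d(FGILU,O)=7/2
5. join FGILU+M (d=73/16, Q=-257/16) ⇒ FGILMU; edges |FGILU|=1/32, |M|=145/32
  updated: d(FGILMU,O)=111/32
6. join FGILMU+O (d=111/32) ⇒ FGILMOU; edges |FGILMU|=111/64, |O|=111/64
final tree: ((((((F:-3/10,G:13/10):5/2,I:1):9/4,U:1):69/32,L:79/32):1/32,M:145/32):111/64,O:111/64)
total length: 653/32

-3/10,13/10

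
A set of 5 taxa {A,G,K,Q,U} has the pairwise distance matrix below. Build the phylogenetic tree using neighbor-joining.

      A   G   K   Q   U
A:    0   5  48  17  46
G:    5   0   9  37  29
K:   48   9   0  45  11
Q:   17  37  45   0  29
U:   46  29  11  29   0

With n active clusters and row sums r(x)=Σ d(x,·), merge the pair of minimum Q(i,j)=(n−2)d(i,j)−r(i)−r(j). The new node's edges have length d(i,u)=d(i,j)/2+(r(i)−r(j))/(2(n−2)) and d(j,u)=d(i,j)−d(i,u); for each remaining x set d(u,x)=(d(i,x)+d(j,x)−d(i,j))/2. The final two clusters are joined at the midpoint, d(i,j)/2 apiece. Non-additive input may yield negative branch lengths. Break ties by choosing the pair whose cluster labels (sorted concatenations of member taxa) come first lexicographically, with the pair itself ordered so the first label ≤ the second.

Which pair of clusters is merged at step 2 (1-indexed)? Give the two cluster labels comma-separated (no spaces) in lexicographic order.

step 1: merge (K,U) at d=11, Q=-195; branch lengths K→31/6, U→35/6; new cluster KU
  updated: d(A,KU)=83/2, d(G,KU)=27/2, d(KU,Q)=63/2
step 2: merge (A,Q) at d=17, Q=-115; branch lengths A→3, Q→14; new cluster AQ
  updated: d(AQ,G)=25/2, d(AQ,KU)=28
step 3: merge (AQ,G) at d=25/2, Q=-54; branch lengths AQ→27/2, G→-1; new cluster AGQ
  updated: d(AGQ,KU)=29/2
step 4: merge (AGQ,KU) at d=29/2; branch lengths AGQ→29/4, KU→29/4; new cluster AGKQU
final tree: (((A:3,Q:14):27/2,G:-1):29/4,(K:31/6,U:35/6):29/4)
total length: 55

A,Q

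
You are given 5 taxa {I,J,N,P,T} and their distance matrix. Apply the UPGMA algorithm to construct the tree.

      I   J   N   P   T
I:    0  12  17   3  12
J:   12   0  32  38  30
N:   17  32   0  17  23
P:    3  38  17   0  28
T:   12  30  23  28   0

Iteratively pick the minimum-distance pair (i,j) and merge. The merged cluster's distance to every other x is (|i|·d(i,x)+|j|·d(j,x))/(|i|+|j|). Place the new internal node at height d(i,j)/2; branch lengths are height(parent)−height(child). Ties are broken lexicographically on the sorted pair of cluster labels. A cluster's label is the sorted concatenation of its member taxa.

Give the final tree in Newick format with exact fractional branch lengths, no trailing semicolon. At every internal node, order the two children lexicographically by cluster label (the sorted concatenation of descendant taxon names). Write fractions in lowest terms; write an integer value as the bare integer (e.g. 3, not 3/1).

((((I:3/2,P:3/2):7,N:17/2):2,T:21/2):7/2,J:14)

1. join I+P (d=3) ⇒ IP; edges |I|=3/2, |P|=3/2
  updated: d(IP,J)=25, d(IP,N)=17, d(IP,T)=20
2. join IP+N (d=17) ⇒ INP; edges |IP|=7, |N|=17/2
  updated: d(INP,J)=82/3, d(INP,T)=21
3. join INP+T (d=21) ⇒ INPT; edges |INP|=2, |T|=21/2
  updated: d(INPT,J)=28
4. join INPT+J (d=28) ⇒ IJNPT; edges |INPT|=7/2, |J|=14
final tree: ((((I:3/2,P:3/2):7,N:17/2):2,T:21/2):7/2,J:14)
total length: 97/2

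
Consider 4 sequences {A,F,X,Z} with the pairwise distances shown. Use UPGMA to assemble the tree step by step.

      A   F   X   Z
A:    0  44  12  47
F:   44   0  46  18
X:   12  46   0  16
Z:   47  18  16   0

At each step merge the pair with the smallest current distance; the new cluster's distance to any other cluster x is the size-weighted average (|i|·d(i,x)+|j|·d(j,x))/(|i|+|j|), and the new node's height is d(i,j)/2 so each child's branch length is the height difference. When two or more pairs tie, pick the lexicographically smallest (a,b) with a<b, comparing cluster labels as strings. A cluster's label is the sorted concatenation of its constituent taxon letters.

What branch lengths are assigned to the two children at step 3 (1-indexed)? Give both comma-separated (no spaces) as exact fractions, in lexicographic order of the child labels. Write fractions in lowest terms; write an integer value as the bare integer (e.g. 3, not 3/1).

105/8,81/8

step 1: merge (A,X) at d=12; branch lengths A→6, X→6; new cluster AX
  updated: d(AX,F)=45, d(AX,Z)=63/2
step 2: merge (F,Z) at d=18; branch lengths F→9, Z→9; new cluster FZ
  updated: d(AX,FZ)=153/4
step 3: merge (AX,FZ) at d=153/4; branch lengths AX→105/8, FZ→81/8; new cluster AFXZ
final tree: ((A:6,X:6):105/8,(F:9,Z:9):81/8)
total length: 213/4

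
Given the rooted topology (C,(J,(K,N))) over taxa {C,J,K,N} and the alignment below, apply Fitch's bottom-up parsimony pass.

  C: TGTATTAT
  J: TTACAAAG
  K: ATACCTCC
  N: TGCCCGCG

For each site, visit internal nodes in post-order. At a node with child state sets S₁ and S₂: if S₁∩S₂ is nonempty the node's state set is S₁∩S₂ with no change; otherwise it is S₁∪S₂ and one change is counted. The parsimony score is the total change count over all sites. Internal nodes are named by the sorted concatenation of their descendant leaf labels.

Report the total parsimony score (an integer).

[col 0] KN: children K:{A}, N:{T} ∪→ {A,T}; cost 1
[col 0] JKN: children J:{T}, KN:{A,T} ∩→ {T}; cost 0
[col 0] CJKN: children C:{T}, JKN:{T} ∩→ {T}; cost 0
[col 1] KN: children K:{T}, N:{G} ∪→ {G,T}; cost 1
[col 1] JKN: children J:{T}, KN:{G,T} ∩→ {T}; cost 0
[col 1] CJKN: children C:{G}, JKN:{T} ∪→ {G,T}; cost 1
[col 2] KN: children K:{A}, N:{C} ∪→ {A,C}; cost 1
[col 2] JKN: children J:{A}, KN:{A,C} ∩→ {A}; cost 0
[col 2] CJKN: children C:{T}, JKN:{A} ∪→ {A,T}; cost 1
[col 3] KN: children K:{C}, N:{C} ∩→ {C}; cost 0
[col 3] JKN: children J:{C}, KN:{C} ∩→ {C}; cost 0
[col 3] CJKN: children C:{A}, JKN:{C} ∪→ {A,C}; cost 1
[col 4] KN: children K:{C}, N:{C} ∩→ {C}; cost 0
[col 4] JKN: children J:{A}, KN:{C} ∪→ {A,C}; cost 1
[col 4] CJKN: children C:{T}, JKN:{A,C} ∪→ {A,C,T}; cost 1
[col 5] KN: children K:{T}, N:{G} ∪→ {G,T}; cost 1
[col 5] JKN: children J:{A}, KN:{G,T} ∪→ {A,G,T}; cost 1
[col 5] CJKN: children C:{T}, JKN:{A,G,T} ∩→ {T}; cost 0
[col 6] KN: children K:{C}, N:{C} ∩→ {C}; cost 0
[col 6] JKN: children J:{A}, KN:{C} ∪→ {A,C}; cost 1
[col 6] CJKN: children C:{A}, JKN:{A,C} ∩→ {A}; cost 0
[col 7] KN: children K:{C}, N:{G} ∪→ {C,G}; cost 1
[col 7] JKN: children J:{G}, KN:{C,G} ∩→ {G}; cost 0
[col 7] CJKN: children C:{T}, JKN:{G} ∪→ {G,T}; cost 1
per-site changes: [1, 2, 2, 1, 2, 2, 1, 2]; total = 13

13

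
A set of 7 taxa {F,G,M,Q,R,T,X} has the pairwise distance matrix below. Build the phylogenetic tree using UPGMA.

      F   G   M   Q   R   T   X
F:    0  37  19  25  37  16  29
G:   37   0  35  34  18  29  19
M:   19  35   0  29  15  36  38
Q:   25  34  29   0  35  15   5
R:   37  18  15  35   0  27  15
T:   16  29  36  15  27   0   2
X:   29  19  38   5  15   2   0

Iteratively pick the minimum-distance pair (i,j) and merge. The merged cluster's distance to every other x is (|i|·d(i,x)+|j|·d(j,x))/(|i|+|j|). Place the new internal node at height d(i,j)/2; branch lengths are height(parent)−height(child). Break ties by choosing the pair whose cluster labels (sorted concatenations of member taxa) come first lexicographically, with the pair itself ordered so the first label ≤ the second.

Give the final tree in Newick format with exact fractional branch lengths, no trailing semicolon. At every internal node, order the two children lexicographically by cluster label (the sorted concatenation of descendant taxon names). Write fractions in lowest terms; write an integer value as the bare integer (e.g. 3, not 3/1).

((F:35/3,(Q:5,(T:1,X:1):4):20/3):25/8,(G:53/4,(M:15/2,R:15/2):23/4):37/24)

1. join T+X (d=2) ⇒ TX; edges |T|=1, |X|=1
  updated: d(F,TX)=45/2, d(G,TX)=24, d(M,TX)=37, d(Q,TX)=10, d(R,TX)=21
2. join Q+TX (d=10) ⇒ QTX; edges |Q|=5, |TX|=4
  updated: d(F,QTX)=70/3, d(G,QTX)=82/3, d(M,QTX)=103/3, d(QTX,R)=77/3
3. join M+R (d=15) ⇒ MR; edges |M|=15/2, |R|=15/2
  updated: d(F,MR)=28, d(G,MR)=53/2, d(MR,QTX)=30
4. join F+QTX (d=70/3) ⇒ FQTX; edges |F|=35/3, |QTX|=20/3
  updated: d(FQTX,G)=119/4, d(FQTX,MR)=59/2
5. join G+MR (d=53/2) ⇒ GMR; edges |G|=53/4, |MR|=23/4
  updated: d(FQTX,GMR)=355/12
6. join FQTX+GMR (d=355/12) ⇒ FGMQRTX; edges |FQTX|=25/8, |GMR|=37/24
final tree: ((F:35/3,(Q:5,(T:1,X:1):4):20/3):25/8,(G:53/4,(M:15/2,R:15/2):23/4):37/24)
total length: 68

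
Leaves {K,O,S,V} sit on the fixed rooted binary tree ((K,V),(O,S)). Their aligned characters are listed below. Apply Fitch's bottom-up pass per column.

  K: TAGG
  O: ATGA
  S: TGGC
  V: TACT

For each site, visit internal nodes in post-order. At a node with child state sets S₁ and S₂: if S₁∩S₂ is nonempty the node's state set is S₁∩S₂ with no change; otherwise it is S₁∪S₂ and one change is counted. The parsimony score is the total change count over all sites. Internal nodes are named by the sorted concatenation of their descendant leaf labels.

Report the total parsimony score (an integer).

site 0, node KV: K={T} ∩ V={T} → {T} (+0)
site 0, node OS: O={A} ∪ S={T} → {A,T} (+1)
site 0, node KOSV: KV={T} ∩ OS={A,T} → {T} (+0)
site 1, node KV: K={A} ∩ V={A} → {A} (+0)
site 1, node OS: O={T} ∪ S={G} → {G,T} (+1)
site 1, node KOSV: KV={A} ∪ OS={G,T} → {A,G,T} (+1)
site 2, node KV: K={G} ∪ V={C} → {C,G} (+1)
site 2, node OS: O={G} ∩ S={G} → {G} (+0)
site 2, node KOSV: KV={C,G} ∩ OS={G} → {G} (+0)
site 3, node KV: K={G} ∪ V={T} → {G,T} (+1)
site 3, node OS: O={A} ∪ S={C} → {A,C} (+1)
site 3, node KOSV: KV={G,T} ∪ OS={A,C} → {A,C,G,T} (+1)
per-site changes: [1, 2, 1, 3]; total = 7

7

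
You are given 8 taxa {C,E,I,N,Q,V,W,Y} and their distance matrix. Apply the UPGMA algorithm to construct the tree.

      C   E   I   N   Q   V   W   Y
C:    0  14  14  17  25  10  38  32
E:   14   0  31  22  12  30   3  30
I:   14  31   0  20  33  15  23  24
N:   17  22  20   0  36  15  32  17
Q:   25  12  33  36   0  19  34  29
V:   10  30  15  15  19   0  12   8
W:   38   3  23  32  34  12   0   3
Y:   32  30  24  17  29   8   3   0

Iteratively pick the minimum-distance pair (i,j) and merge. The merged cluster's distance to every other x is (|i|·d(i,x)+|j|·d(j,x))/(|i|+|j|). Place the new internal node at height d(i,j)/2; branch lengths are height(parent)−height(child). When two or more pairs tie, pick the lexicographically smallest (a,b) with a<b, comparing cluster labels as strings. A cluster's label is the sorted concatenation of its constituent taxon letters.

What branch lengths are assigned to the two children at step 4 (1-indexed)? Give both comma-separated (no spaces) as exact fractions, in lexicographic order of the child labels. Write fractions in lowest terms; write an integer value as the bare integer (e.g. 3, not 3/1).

8,4

iteration 1: select E,W (d=3); attach at lengths (3/2, 3/2); label the merged cluster EW
  updated: d(C,EW)=26, d(EW,I)=27, d(EW,N)=27, d(EW,Q)=23, d(EW,V)=21, d(EW,Y)=33/2
iteration 2: select V,Y (d=8); attach at lengths (4, 4); label the merged cluster VY
  updated: d(C,VY)=21, d(EW,VY)=75/4, d(I,VY)=39/2, d(N,VY)=16, d(Q,VY)=24
iteration 3: select C,I (d=14); attach at lengths (7, 7); label the merged cluster CI
  updated: d(CI,EW)=53/2, d(CI,N)=37/2, d(CI,Q)=29, d(CI,VY)=81/4
iteration 4: select N,VY (d=16); attach at lengths (8, 4); label the merged cluster NVY
  updated: d(CI,NVY)=59/3, d(EW,NVY)=43/2, d(NVY,Q)=28
iteration 5: select CI,NVY (d=59/3); attach at lengths (17/6, 11/6); label the merged cluster CINVY
  updated: d(CINVY,EW)=47/2, d(CINVY,Q)=142/5
iteration 6: select EW,Q (d=23); attach at lengths (10, 23/2); label the merged cluster EQW
  updated: d(CINVY,EQW)=377/15
iteration 7: select CINVY,EQW (d=377/15); attach at lengths (41/15, 16/15); label the merged cluster CEINQVWY
final tree: (((C:7,I:7):17/6,(N:8,(V:4,Y:4):4):11/6):41/15,((E:3/2,W:3/2):10,Q:23/2):16/15)
total length: 2009/30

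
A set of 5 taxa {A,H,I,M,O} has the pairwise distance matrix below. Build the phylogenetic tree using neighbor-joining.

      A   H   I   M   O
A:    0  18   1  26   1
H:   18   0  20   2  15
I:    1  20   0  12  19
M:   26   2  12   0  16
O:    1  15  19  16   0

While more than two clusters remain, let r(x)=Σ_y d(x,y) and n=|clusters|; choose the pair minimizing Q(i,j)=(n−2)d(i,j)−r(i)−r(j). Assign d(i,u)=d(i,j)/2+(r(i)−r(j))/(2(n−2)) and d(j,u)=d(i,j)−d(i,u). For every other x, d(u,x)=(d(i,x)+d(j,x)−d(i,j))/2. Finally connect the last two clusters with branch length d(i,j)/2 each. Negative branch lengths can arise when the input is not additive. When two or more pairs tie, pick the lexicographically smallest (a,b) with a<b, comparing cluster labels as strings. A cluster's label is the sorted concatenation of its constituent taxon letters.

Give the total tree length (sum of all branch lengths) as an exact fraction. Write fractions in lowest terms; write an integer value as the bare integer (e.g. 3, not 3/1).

1. join H+M (d=2, Q=-105) ⇒ HM; edges |H|=5/6, |M|=7/6
  updated: d(A,HM)=21, d(HM,I)=15, d(HM,O)=29/2
2. join A+I (d=1, Q=-56) ⇒ AI; edges |A|=-5/2, |I|=7/2
  updated: d(AI,HM)=35/2, d(AI,O)=19/2
3. join AI+HM (d=35/2, Q=-83/2) ⇒ AHIM; edges |AI|=25/4, |HM|=45/4
  updated: d(AHIM,O)=13/4
4. join AHIM+O (d=13/4) ⇒ AHIMO; edges |AHIM|=13/8, |O|=13/8
final tree: (((A:-5/2,I:7/2):25/4,(H:5/6,M:7/6):45/4):13/8,O:13/8)
total length: 95/4

95/4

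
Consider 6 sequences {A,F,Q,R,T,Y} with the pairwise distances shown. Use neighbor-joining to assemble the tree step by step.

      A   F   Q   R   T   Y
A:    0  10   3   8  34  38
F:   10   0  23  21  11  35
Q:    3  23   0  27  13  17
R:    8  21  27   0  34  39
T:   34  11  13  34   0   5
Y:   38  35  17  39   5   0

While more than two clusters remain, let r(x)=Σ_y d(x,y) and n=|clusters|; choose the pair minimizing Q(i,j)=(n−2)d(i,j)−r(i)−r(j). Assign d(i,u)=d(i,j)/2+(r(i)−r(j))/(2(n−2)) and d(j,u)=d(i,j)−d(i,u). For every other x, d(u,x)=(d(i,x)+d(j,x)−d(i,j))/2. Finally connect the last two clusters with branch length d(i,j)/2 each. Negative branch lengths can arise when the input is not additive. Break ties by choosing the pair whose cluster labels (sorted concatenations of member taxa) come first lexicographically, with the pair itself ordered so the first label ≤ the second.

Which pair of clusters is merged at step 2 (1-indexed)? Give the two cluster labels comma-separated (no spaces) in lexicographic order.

Q,TY

step 1: merge (T,Y) at d=5, Q=-211; branch lengths T→-17/8, Y→57/8; new cluster TY
  updated: d(A,TY)=67/2, d(F,TY)=41/2, d(Q,TY)=25/2, d(R,TY)=34
step 2: merge (Q,TY) at d=25/2, Q=-257/2; branch lengths Q→5/12, TY→145/12; new cluster QTY
  updated: d(A,QTY)=12, d(F,QTY)=31/2, d(QTY,R)=97/4
step 3: merge (A,R) at d=8, Q=-269/4; branch lengths A→-29/16, R→157/16; new cluster AR
  updated: d(AR,F)=23/2, d(AR,QTY)=113/8
step 4: merge (AR,F) at d=23/2, Q=-329/8; branch lengths AR→81/16, F→103/16; new cluster AFR
  updated: d(AFR,QTY)=145/16
step 5: merge (AFR,QTY) at d=145/16; branch lengths AFR→145/32, QTY→145/32; new cluster AFQRTY
final tree: (((A:-29/16,R:157/16):81/16,F:103/16):145/32,(Q:5/12,(T:-17/8,Y:57/8):145/12):145/32)
total length: 737/16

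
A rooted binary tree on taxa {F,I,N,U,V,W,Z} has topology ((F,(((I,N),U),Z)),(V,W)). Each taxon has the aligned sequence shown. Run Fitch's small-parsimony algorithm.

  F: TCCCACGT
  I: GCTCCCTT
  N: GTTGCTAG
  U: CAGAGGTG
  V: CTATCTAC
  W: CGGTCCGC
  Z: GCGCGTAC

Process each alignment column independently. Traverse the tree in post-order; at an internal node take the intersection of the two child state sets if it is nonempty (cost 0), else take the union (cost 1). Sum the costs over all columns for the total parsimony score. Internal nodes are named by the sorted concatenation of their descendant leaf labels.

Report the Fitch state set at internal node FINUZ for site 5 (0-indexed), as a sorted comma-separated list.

C,T

[col 0] IN: children I:{G}, N:{G} ∩→ {G}; cost 0
[col 0] INU: children IN:{G}, U:{C} ∪→ {C,G}; cost 1
[col 0] INUZ: children INU:{C,G}, Z:{G} ∩→ {G}; cost 0
[col 0] FINUZ: children F:{T}, INUZ:{G} ∪→ {G,T}; cost 1
[col 0] VW: children V:{C}, W:{C} ∩→ {C}; cost 0
[col 0] FINUVWZ: children FINUZ:{G,T}, VW:{C} ∪→ {C,G,T}; cost 1
[col 1] IN: children I:{C}, N:{T} ∪→ {C,T}; cost 1
[col 1] INU: children IN:{C,T}, U:{A} ∪→ {A,C,T}; cost 1
[col 1] INUZ: children INU:{A,C,T}, Z:{C} ∩→ {C}; cost 0
[col 1] FINUZ: children F:{C}, INUZ:{C} ∩→ {C}; cost 0
[col 1] VW: children V:{T}, W:{G} ∪→ {G,T}; cost 1
[col 1] FINUVWZ: children FINUZ:{C}, VW:{G,T} ∪→ {C,G,T}; cost 1
[col 2] IN: children I:{T}, N:{T} ∩→ {T}; cost 0
[col 2] INU: children IN:{T}, U:{G} ∪→ {G,T}; cost 1
[col 2] INUZ: children INU:{G,T}, Z:{G} ∩→ {G}; cost 0
[col 2] FINUZ: children F:{C}, INUZ:{G} ∪→ {C,G}; cost 1
[col 2] VW: children V:{A}, W:{G} ∪→ {A,G}; cost 1
[col 2] FINUVWZ: children FINUZ:{C,G}, VW:{A,G} ∩→ {G}; cost 0
[col 3] IN: children I:{C}, N:{G} ∪→ {C,G}; cost 1
[col 3] INU: children IN:{C,G}, U:{A} ∪→ {A,C,G}; cost 1
[col 3] INUZ: children INU:{A,C,G}, Z:{C} ∩→ {C}; cost 0
[col 3] FINUZ: children F:{C}, INUZ:{C} ∩→ {C}; cost 0
[col 3] VW: children V:{T}, W:{T} ∩→ {T}; cost 0
[col 3] FINUVWZ: children FINUZ:{C}, VW:{T} ∪→ {C,T}; cost 1
[col 4] IN: children I:{C}, N:{C} ∩→ {C}; cost 0
[col 4] INU: children IN:{C}, U:{G} ∪→ {C,G}; cost 1
[col 4] INUZ: children INU:{C,G}, Z:{G} ∩→ {G}; cost 0
[col 4] FINUZ: children F:{A}, INUZ:{G} ∪→ {A,G}; cost 1
[col 4] VW: children V:{C}, W:{C} ∩→ {C}; cost 0
[col 4] FINUVWZ: children FINUZ:{A,G}, VW:{C} ∪→ {A,C,G}; cost 1
[col 5] IN: children I:{C}, N:{T} ∪→ {C,T}; cost 1
[col 5] INU: children IN:{C,T}, U:{G} ∪→ {C,G,T}; cost 1
[col 5] INUZ: children INU:{C,G,T}, Z:{T} ∩→ {T}; cost 0
[col 5] FINUZ: children F:{C}, INUZ:{T} ∪→ {C,T}; cost 1
[col 5] VW: children V:{T}, W:{C} ∪→ {C,T}; cost 1
[col 5] FINUVWZ: children FINUZ:{C,T}, VW:{C,T} ∩→ {C,T}; cost 0
[col 6] IN: children I:{T}, N:{A} ∪→ {A,T}; cost 1
[col 6] INU: children IN:{A,T}, U:{T} ∩→ {T}; cost 0
[col 6] INUZ: children INU:{T}, Z:{A} ∪→ {A,T}; cost 1
[col 6] FINUZ: children F:{G}, INUZ:{A,T} ∪→ {A,G,T}; cost 1
[col 6] VW: children V:{A}, W:{G} ∪→ {A,G}; cost 1
[col 6] FINUVWZ: children FINUZ:{A,G,T}, VW:{A,G} ∩→ {A,G}; cost 0
[col 7] IN: children I:{T}, N:{G} ∪→ {G,T}; cost 1
[col 7] INU: children IN:{G,T}, U:{G} ∩→ {G}; cost 0
[col 7] INUZ: children INU:{G}, Z:{C} ∪→ {C,G}; cost 1
[col 7] FINUZ: children F:{T}, INUZ:{C,G} ∪→ {C,G,T}; cost 1
[col 7] VW: children V:{C}, W:{C} ∩→ {C}; cost 0
[col 7] FINUVWZ: children FINUZ:{C,G,T}, VW:{C} ∩→ {C}; cost 0
per-site changes: [3, 4, 3, 3, 3, 4, 4, 3]; total = 27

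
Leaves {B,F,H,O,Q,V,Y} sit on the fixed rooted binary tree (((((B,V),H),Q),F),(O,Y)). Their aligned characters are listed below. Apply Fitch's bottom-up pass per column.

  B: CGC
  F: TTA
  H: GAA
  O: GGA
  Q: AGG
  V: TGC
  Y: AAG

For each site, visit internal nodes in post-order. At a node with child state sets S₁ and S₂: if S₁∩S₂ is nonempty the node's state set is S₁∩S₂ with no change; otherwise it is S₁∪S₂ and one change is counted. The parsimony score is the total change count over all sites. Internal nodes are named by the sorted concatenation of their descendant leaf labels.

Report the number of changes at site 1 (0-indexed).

3

[col 0] BV: children B:{C}, V:{T} ∪→ {C,T}; cost 1
[col 0] BHV: children BV:{C,T}, H:{G} ∪→ {C,G,T}; cost 1
[col 0] BHQV: children BHV:{C,G,T}, Q:{A} ∪→ {A,C,G,T}; cost 1
[col 0] BFHQV: children BHQV:{A,C,G,T}, F:{T} ∩→ {T}; cost 0
[col 0] OY: children O:{G}, Y:{A} ∪→ {A,G}; cost 1
[col 0] BFHOQVY: children BFHQV:{T}, OY:{A,G} ∪→ {A,G,T}; cost 1
[col 1] BV: children B:{G}, V:{G} ∩→ {G}; cost 0
[col 1] BHV: children BV:{G}, H:{A} ∪→ {A,G}; cost 1
[col 1] BHQV: children BHV:{A,G}, Q:{G} ∩→ {G}; cost 0
[col 1] BFHQV: children BHQV:{G}, F:{T} ∪→ {G,T}; cost 1
[col 1] OY: children O:{G}, Y:{A} ∪→ {A,G}; cost 1
[col 1] BFHOQVY: children BFHQV:{G,T}, OY:{A,G} ∩→ {G}; cost 0
[col 2] BV: children B:{C}, V:{C} ∩→ {C}; cost 0
[col 2] BHV: children BV:{C}, H:{A} ∪→ {A,C}; cost 1
[col 2] BHQV: children BHV:{A,C}, Q:{G} ∪→ {A,C,G}; cost 1
[col 2] BFHQV: children BHQV:{A,C,G}, F:{A} ∩→ {A}; cost 0
[col 2] OY: children O:{A}, Y:{G} ∪→ {A,G}; cost 1
[col 2] BFHOQVY: children BFHQV:{A}, OY:{A,G} ∩→ {A}; cost 0
per-site changes: [5, 3, 3]; total = 11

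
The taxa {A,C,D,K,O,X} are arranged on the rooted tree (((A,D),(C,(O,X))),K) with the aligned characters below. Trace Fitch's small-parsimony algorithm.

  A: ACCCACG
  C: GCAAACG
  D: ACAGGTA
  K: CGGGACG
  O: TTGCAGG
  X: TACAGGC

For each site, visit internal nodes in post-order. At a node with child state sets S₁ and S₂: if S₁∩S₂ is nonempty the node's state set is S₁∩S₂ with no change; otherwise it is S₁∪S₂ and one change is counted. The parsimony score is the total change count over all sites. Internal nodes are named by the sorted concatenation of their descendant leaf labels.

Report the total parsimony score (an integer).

19

AD@0: {A} ∩ {A} = {A} (intersection, +0)
OX@0: {T} ∩ {T} = {T} (intersection, +0)
COX@0: {G} ∪ {T} = {G,T} (union, +1)
ACDOX@0: {A} ∪ {G,T} = {A,G,T} (union, +1)
ACDKOX@0: {A,G,T} ∪ {C} = {A,C,G,T} (union, +1)
AD@1: {C} ∩ {C} = {C} (intersection, +0)
OX@1: {T} ∪ {A} = {A,T} (union, +1)
COX@1: {C} ∪ {A,T} = {A,C,T} (union, +1)
ACDOX@1: {C} ∩ {A,C,T} = {C} (intersection, +0)
ACDKOX@1: {C} ∪ {G} = {C,G} (union, +1)
AD@2: {C} ∪ {A} = {A,C} (union, +1)
OX@2: {G} ∪ {C} = {C,G} (union, +1)
COX@2: {A} ∪ {C,G} = {A,C,G} (union, +1)
ACDOX@2: {A,C} ∩ {A,C,G} = {A,C} (intersection, +0)
ACDKOX@2: {A,C} ∪ {G} = {A,C,G} (union, +1)
AD@3: {C} ∪ {G} = {C,G} (union, +1)
OX@3: {C} ∪ {A} = {A,C} (union, +1)
COX@3: {A} ∩ {A,C} = {A} (intersection, +0)
ACDOX@3: {C,G} ∪ {A} = {A,C,G} (union, +1)
ACDKOX@3: {A,C,G} ∩ {G} = {G} (intersection, +0)
AD@4: {A} ∪ {G} = {A,G} (union, +1)
OX@4: {A} ∪ {G} = {A,G} (union, +1)
COX@4: {A} ∩ {A,G} = {A} (intersection, +0)
ACDOX@4: {A,G} ∩ {A} = {A} (intersection, +0)
ACDKOX@4: {A} ∩ {A} = {A} (intersection, +0)
AD@5: {C} ∪ {T} = {C,T} (union, +1)
OX@5: {G} ∩ {G} = {G} (intersection, +0)
COX@5: {C} ∪ {G} = {C,G} (union, +1)
ACDOX@5: {C,T} ∩ {C,G} = {C} (intersection, +0)
ACDKOX@5: {C} ∩ {C} = {C} (intersection, +0)
AD@6: {G} ∪ {A} = {A,G} (union, +1)
OX@6: {G} ∪ {C} = {C,G} (union, +1)
COX@6: {G} ∩ {C,G} = {G} (intersection, +0)
ACDOX@6: {A,G} ∩ {G} = {G} (intersection, +0)
ACDKOX@6: {G} ∩ {G} = {G} (intersection, +0)
per-site changes: [3, 3, 4, 3, 2, 2, 2]; total = 19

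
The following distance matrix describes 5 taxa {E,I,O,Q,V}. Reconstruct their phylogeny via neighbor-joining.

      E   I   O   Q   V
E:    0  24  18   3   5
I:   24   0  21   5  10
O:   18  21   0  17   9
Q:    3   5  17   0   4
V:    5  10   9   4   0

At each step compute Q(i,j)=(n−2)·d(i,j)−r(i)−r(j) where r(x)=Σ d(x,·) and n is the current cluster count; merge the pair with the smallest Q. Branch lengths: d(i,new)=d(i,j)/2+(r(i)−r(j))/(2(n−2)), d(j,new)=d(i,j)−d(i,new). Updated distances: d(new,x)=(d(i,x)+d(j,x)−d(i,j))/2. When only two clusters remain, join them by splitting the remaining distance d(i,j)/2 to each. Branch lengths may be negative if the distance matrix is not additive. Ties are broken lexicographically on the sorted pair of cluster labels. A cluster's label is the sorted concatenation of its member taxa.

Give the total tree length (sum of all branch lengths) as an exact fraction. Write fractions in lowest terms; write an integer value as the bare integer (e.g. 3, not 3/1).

1. join I+Q (d=5, Q=-74) ⇒ IQ; edges |I|=23/3, |Q|=-8/3
  updated: d(E,IQ)=11, d(IQ,O)=33/2, d(IQ,V)=9/2
2. join E+IQ (d=11, Q=-44) ⇒ EIQ; edges |E|=6, |IQ|=5
  updated: d(EIQ,O)=47/4, d(EIQ,V)=-3/4
3. join EIQ+O (d=47/4, Q=-20) ⇒ EIOQ; edges |EIQ|=1, |O|=43/4
  updated: d(EIOQ,V)=-7/4
4. join EIOQ+V (d=-7/4) ⇒ EIOQV; edges |EIOQ|=-7/8, |V|=-7/8
final tree: (((E:6,(I:23/3,Q:-8/3):5):1,O:43/4):-7/8,V:-7/8)
total length: 26

26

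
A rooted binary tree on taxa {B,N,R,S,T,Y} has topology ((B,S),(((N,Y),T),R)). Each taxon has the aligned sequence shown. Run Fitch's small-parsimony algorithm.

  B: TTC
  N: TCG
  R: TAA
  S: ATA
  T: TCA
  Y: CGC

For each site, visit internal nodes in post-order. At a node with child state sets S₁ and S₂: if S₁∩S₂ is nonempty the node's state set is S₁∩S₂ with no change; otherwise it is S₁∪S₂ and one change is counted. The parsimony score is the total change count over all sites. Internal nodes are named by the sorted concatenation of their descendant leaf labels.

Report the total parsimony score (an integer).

8

site 0, node BS: B={T} ∪ S={A} → {A,T} (+1)
site 0, node NY: N={T} ∪ Y={C} → {C,T} (+1)
site 0, node NTY: NY={C,T} ∩ T={T} → {T} (+0)
site 0, node NRTY: NTY={T} ∩ R={T} → {T} (+0)
site 0, node BNRSTY: BS={A,T} ∩ NRTY={T} → {T} (+0)
site 1, node BS: B={T} ∩ S={T} → {T} (+0)
site 1, node NY: N={C} ∪ Y={G} → {C,G} (+1)
site 1, node NTY: NY={C,G} ∩ T={C} → {C} (+0)
site 1, node NRTY: NTY={C} ∪ R={A} → {A,C} (+1)
site 1, node BNRSTY: BS={T} ∪ NRTY={A,C} → {A,C,T} (+1)
site 2, node BS: B={C} ∪ S={A} → {A,C} (+1)
site 2, node NY: N={G} ∪ Y={C} → {C,G} (+1)
site 2, node NTY: NY={C,G} ∪ T={A} → {A,C,G} (+1)
site 2, node NRTY: NTY={A,C,G} ∩ R={A} → {A} (+0)
site 2, node BNRSTY: BS={A,C} ∩ NRTY={A} → {A} (+0)
per-site changes: [2, 3, 3]; total = 8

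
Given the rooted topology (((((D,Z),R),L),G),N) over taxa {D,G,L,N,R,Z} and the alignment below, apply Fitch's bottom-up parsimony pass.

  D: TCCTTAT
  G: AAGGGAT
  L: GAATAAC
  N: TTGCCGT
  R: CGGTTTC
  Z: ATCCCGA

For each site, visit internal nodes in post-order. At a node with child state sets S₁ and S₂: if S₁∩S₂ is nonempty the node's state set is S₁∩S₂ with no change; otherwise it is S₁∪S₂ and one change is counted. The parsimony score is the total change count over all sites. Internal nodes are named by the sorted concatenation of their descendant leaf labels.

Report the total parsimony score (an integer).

site 0, node DZ: D={T} ∪ Z={A} → {A,T} (+1)
site 0, node DRZ: DZ={A,T} ∪ R={C} → {A,C,T} (+1)
site 0, node DLRZ: DRZ={A,C,T} ∪ L={G} → {A,C,G,T} (+1)
site 0, node DGLRZ: DLRZ={A,C,G,T} ∩ G={A} → {A} (+0)
site 0, node DGLNRZ: DGLRZ={A} ∪ N={T} → {A,T} (+1)
site 1, node DZ: D={C} ∪ Z={T} → {C,T} (+1)
site 1, node DRZ: DZ={C,T} ∪ R={G} → {C,G,T} (+1)
site 1, node DLRZ: DRZ={C,G,T} ∪ L={A} → {A,C,G,T} (+1)
site 1, node DGLRZ: DLRZ={A,C,G,T} ∩ G={A} → {A} (+0)
site 1, node DGLNRZ: DGLRZ={A} ∪ N={T} → {A,T} (+1)
site 2, node DZ: D={C} ∩ Z={C} → {C} (+0)
site 2, node DRZ: DZ={C} ∪ R={G} → {C,G} (+1)
site 2, node DLRZ: DRZ={C,G} ∪ L={A} → {A,C,G} (+1)
site 2, node DGLRZ: DLRZ={A,C,G} ∩ G={G} → {G} (+0)
site 2, node DGLNRZ: DGLRZ={G} ∩ N={G} → {G} (+0)
site 3, node DZ: D={T} ∪ Z={C} → {C,T} (+1)
site 3, node DRZ: DZ={C,T} ∩ R={T} → {T} (+0)
site 3, node DLRZ: DRZ={T} ∩ L={T} → {T} (+0)
site 3, node DGLRZ: DLRZ={T} ∪ G={G} → {G,T} (+1)
site 3, node DGLNRZ: DGLRZ={G,T} ∪ N={C} → {C,G,T} (+1)
site 4, node DZ: D={T} ∪ Z={C} → {C,T} (+1)
site 4, node DRZ: DZ={C,T} ∩ R={T} → {T} (+0)
site 4, node DLRZ: DRZ={T} ∪ L={A} → {A,T} (+1)
site 4, node DGLRZ: DLRZ={A,T} ∪ G={G} → {A,G,T} (+1)
site 4, node DGLNRZ: DGLRZ={A,G,T} ∪ N={C} → {A,C,G,T} (+1)
site 5, node DZ: D={A} ∪ Z={G} → {A,G} (+1)
site 5, node DRZ: DZ={A,G} ∪ R={T} → {A,G,T} (+1)
site 5, node DLRZ: DRZ={A,G,T} ∩ L={A} → {A} (+0)
site 5, node DGLRZ: DLRZ={A} ∩ G={A} → {A} (+0)
site 5, node DGLNRZ: DGLRZ={A} ∪ N={G} → {A,G} (+1)
site 6, node DZ: D={T} ∪ Z={A} → {A,T} (+1)
site 6, node DRZ: DZ={A,T} ∪ R={C} → {A,C,T} (+1)
site 6, node DLRZ: DRZ={A,C,T} ∩ L={C} → {C} (+0)
site 6, node DGLRZ: DLRZ={C} ∪ G={T} → {C,T} (+1)
site 6, node DGLNRZ: DGLRZ={C,T} ∩ N={T} → {T} (+0)
per-site changes: [4, 4, 2, 3, 4, 3, 3]; total = 23

23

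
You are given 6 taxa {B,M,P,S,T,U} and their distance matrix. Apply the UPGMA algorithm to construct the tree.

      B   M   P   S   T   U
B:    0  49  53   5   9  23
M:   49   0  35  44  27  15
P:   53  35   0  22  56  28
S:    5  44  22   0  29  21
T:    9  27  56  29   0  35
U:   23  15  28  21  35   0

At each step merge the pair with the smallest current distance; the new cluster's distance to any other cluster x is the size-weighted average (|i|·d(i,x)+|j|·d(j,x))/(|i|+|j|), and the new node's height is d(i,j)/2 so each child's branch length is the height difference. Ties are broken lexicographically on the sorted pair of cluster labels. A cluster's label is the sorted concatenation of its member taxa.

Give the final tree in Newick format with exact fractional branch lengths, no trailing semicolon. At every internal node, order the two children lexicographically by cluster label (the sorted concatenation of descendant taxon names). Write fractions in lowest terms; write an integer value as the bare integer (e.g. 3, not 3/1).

(((B:5/2,S:5/2):7,T:19/2):53/6,((M:15/2,U:15/2):33/4,P:63/4):31/12)

iteration 1: select B,S (d=5); attach at lengths (5/2, 5/2); label the merged cluster BS
  updated: d(BS,M)=93/2, d(BS,P)=75/2, d(BS,T)=19, d(BS,U)=22
iteration 2: select M,U (d=15); attach at lengths (15/2, 15/2); label the merged cluster MU
  updated: d(BS,MU)=137/4, d(MU,P)=63/2, d(MU,T)=31
iteration 3: select BS,T (d=19); attach at lengths (7, 19/2); label the merged cluster BST
  updated: d(BST,MU)=199/6, d(BST,P)=131/3
iteration 4: select MU,P (d=63/2); attach at lengths (33/4, 63/4); label the merged cluster MPU
  updated: d(BST,MPU)=110/3
iteration 5: select BST,MPU (d=110/3); attach at lengths (53/6, 31/12); label the merged cluster BMPSTU
final tree: (((B:5/2,S:5/2):7,T:19/2):53/6,((M:15/2,U:15/2):33/4,P:63/4):31/12)
total length: 863/12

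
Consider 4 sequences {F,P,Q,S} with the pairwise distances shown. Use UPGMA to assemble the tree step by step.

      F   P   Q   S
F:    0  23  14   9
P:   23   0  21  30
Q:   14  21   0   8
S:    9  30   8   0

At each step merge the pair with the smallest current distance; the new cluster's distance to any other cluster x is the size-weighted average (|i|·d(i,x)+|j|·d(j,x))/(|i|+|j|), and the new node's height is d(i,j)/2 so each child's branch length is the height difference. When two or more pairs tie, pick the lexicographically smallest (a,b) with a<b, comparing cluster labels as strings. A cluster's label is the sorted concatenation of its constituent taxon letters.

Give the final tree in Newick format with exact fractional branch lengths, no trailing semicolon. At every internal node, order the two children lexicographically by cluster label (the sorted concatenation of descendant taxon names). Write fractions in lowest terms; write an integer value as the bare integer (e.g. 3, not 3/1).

((F:23/4,(Q:4,S:4):7/4):79/12,P:37/3)

step 1: merge (Q,S) at d=8; branch lengths Q→4, S→4; new cluster QS
  updated: d(F,QS)=23/2, d(P,QS)=51/2
step 2: merge (F,QS) at d=23/2; branch lengths F→23/4, QS→7/4; new cluster FQS
  updated: d(FQS,P)=74/3
step 3: merge (FQS,P) at d=74/3; branch lengths FQS→79/12, P→37/3; new cluster FPQS
final tree: ((F:23/4,(Q:4,S:4):7/4):79/12,P:37/3)
total length: 413/12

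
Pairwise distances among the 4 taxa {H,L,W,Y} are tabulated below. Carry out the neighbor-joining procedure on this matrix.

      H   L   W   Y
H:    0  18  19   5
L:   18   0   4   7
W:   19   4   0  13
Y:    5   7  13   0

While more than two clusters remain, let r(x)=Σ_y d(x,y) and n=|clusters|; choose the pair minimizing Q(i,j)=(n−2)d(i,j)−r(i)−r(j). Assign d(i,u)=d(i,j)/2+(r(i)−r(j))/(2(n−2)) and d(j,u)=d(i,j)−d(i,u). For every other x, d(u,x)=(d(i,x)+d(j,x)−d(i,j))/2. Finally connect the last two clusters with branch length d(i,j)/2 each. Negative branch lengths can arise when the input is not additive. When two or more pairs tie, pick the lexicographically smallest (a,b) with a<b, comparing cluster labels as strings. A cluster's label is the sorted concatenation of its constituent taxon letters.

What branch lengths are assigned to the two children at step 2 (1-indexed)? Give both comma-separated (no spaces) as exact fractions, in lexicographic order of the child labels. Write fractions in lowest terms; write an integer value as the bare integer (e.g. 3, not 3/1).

step 1: merge (H,Y) at d=5, Q=-57; branch lengths H→27/4, Y→-7/4; new cluster HY
  updated: d(HY,L)=10, d(HY,W)=27/2
step 2: merge (HY,L) at d=10, Q=-55/2; branch lengths HY→39/4, L→1/4; new cluster HLY
  updated: d(HLY,W)=15/4
step 3: merge (HLY,W) at d=15/4; branch lengths HLY→15/8, W→15/8; new cluster HLWY
final tree: (((H:27/4,Y:-7/4):39/4,L:1/4):15/8,W:15/8)
total length: 75/4

39/4,1/4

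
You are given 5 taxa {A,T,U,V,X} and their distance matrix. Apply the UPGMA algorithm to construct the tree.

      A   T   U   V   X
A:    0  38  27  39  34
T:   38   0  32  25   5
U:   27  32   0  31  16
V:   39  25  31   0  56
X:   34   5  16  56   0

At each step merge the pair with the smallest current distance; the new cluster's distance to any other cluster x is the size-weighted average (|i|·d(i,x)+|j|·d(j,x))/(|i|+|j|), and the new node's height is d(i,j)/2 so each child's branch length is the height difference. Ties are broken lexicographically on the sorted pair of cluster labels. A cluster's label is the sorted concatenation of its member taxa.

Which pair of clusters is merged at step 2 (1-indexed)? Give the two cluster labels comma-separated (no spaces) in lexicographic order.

1. join T+X (d=5) ⇒ TX; edges |T|=5/2, |X|=5/2
  updated: d(A,TX)=36, d(TX,U)=24, d(TX,V)=81/2
2. join TX+U (d=24) ⇒ TUX; edges |TX|=19/2, |U|=12
  updated: d(A,TUX)=33, d(TUX,V)=112/3
3. join A+TUX (d=33) ⇒ ATUX; edges |A|=33/2, |TUX|=9/2
  updated: d(ATUX,V)=151/4
4. join ATUX+V (d=151/4) ⇒ ATUVX; edges |ATUX|=19/8, |V|=151/8
final tree: ((A:33/2,((T:5/2,X:5/2):19/2,U:12):9/2):19/8,V:151/8)
total length: 275/4

TX,U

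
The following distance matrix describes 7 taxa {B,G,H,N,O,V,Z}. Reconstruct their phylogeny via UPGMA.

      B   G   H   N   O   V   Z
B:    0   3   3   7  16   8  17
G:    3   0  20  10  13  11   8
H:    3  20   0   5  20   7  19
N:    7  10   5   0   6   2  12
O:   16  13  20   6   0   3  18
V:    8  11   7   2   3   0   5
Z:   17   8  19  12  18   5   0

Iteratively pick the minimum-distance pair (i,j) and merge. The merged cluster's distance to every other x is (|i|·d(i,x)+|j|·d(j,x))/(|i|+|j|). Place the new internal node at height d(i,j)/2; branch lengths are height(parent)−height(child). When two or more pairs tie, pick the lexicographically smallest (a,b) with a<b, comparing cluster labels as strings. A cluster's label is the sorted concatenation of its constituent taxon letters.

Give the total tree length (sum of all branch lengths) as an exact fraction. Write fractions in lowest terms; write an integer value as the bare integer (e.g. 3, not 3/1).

115/4

1. join N+V (d=2) ⇒ NV; edges |N|=1, |V|=1
  updated: d(B,NV)=15/2, d(G,NV)=21/2, d(H,NV)=6, d(NV,O)=9/2, d(NV,Z)=17/2
2. join B+G (d=3) ⇒ BG; edges |B|=3/2, |G|=3/2
  updated: d(BG,H)=23/2, d(BG,NV)=9, d(BG,O)=29/2, d(BG,Z)=25/2
3. join NV+O (d=9/2) ⇒ NOV; edges |NV|=5/4, |O|=9/4
  updated: d(BG,NOV)=65/6, d(H,NOV)=32/3, d(NOV,Z)=35/3
4. join H+NOV (d=32/3) ⇒ HNOV; edges |H|=16/3, |NOV|=37/12
  updated: d(BG,HNOV)=11, d(HNOV,Z)=27/2
5. join BG+HNOV (d=11) ⇒ BGHNOV; edges |BG|=4, |HNOV|=1/6
  updated: d(BGHNOV,Z)=79/6
6. join BGHNOV+Z (d=79/6) ⇒ BGHNOVZ; edges |BGHNOV|=13/12, |Z|=79/12
final tree: (((B:3/2,G:3/2):4,(H:16/3,((N:1,V:1):5/4,O:9/4):37/12):1/6):13/12,Z:79/12)
total length: 115/4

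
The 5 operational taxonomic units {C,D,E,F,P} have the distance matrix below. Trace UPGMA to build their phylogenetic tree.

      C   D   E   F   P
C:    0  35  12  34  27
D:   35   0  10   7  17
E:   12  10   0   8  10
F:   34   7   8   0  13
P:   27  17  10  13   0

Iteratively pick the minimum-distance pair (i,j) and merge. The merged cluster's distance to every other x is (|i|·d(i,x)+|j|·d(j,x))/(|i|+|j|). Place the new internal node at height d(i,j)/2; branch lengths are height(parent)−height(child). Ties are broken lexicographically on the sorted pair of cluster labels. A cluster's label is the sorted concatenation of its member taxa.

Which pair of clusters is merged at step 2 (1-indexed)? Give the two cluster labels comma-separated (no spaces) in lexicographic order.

DF,E

iteration 1: select D,F (d=7); attach at lengths (7/2, 7/2); label the merged cluster DF
  updated: d(C,DF)=69/2, d(DF,E)=9, d(DF,P)=15
iteration 2: select DF,E (d=9); attach at lengths (1, 9/2); label the merged cluster DEF
  updated: d(C,DEF)=27, d(DEF,P)=40/3
iteration 3: select DEF,P (d=40/3); attach at lengths (13/6, 20/3); label the merged cluster DEFP
  updated: d(C,DEFP)=27
iteration 4: select C,DEFP (d=27); attach at lengths (27/2, 41/6); label the merged cluster CDEFP
final tree: (C:27/2,(((D:7/2,F:7/2):1,E:9/2):13/6,P:20/3):41/6)
total length: 125/3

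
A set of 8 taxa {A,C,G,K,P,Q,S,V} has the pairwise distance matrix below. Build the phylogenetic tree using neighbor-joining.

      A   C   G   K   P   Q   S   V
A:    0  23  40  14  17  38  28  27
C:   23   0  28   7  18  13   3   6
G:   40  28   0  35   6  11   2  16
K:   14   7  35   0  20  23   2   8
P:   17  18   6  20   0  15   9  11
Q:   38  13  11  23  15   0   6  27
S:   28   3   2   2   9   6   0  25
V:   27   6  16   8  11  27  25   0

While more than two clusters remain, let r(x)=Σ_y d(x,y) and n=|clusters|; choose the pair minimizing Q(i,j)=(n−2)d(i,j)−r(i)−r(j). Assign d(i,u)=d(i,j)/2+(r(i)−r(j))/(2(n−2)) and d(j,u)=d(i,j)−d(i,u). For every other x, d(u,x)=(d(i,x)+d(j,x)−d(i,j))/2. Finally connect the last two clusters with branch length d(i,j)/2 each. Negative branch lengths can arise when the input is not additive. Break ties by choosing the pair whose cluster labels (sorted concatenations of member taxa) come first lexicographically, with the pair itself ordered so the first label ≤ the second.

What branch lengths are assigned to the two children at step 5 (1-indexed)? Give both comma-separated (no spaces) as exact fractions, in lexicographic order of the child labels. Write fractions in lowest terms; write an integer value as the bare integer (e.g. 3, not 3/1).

iteration 1: select A,K (d=14, Q=-212); attach at lengths (27/2, 1/2); label the merged cluster AK
  updated: d(AK,C)=8, d(AK,G)=61/2, d(AK,P)=23/2, d(AK,Q)=47/2, d(AK,S)=8, d(AK,V)=21/2
iteration 2: select C,V (d=6, Q=-283/2); attach at lengths (21/20, 99/20); label the merged cluster CV
  updated: d(AK,CV)=25/4, d(CV,G)=19, d(CV,P)=23/2, d(CV,Q)=17, d(CV,S)=11
iteration 3: select AK,CV (d=25/4, Q=-239/2); attach at lengths (5, 5/4); label the merged cluster ACKV
  updated: d(ACKV,G)=173/8, d(ACKV,P)=67/8, d(ACKV,Q)=137/8, d(ACKV,S)=51/8
iteration 4: select ACKV,P (d=67/8, Q=-267/4); attach at lengths (161/24, 5/3); label the merged cluster ACKPV
  updated: d(ACKPV,G)=77/8, d(ACKPV,Q)=95/8, d(ACKPV,S)=7/2
iteration 5: select ACKPV,Q (d=95/8, Q=-241/8); attach at lengths (159/32, 221/32); label the merged cluster ACKPQV
  updated: d(ACKPQV,G)=35/8, d(ACKPQV,S)=-19/16
iteration 6: select ACKPQV,G (d=35/8, Q=-83/16); attach at lengths (19/32, 121/32); label the merged cluster ACGKPQV
  updated: d(ACGKPQV,S)=-57/32
iteration 7: select ACGKPQV,S (d=-57/32); attach at lengths (-57/64, -57/64); label the merged cluster ACGKPQSV
final tree: ((((((A:27/2,K:1/2):5,(C:21/20,V:99/20):5/4):161/24,P:5/3):159/32,Q:221/32):19/32,G:121/32):-57/64,S:-57/64)
total length: 1571/32

159/32,221/32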